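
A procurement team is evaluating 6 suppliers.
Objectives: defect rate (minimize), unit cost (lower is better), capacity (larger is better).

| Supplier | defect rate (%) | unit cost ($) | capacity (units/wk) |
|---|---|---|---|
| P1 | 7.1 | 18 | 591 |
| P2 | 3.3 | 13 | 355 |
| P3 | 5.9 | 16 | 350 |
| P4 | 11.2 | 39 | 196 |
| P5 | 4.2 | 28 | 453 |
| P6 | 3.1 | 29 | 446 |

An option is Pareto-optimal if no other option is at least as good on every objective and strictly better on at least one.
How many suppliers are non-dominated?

P1: not dominated (best capacity).
P2: not dominated (best unit cost).
P3: dominated by P2 (defect rate 3.3≤5.9, unit cost 13≤16, capacity 355≥350).
P4: dominated by P1 (defect rate 7.1≤11.2, unit cost 18≤39, capacity 591≥196).
P5: not dominated.
P6: not dominated (best defect rate).
Pareto-optimal: P1, P2, P5, P6 → 4.

4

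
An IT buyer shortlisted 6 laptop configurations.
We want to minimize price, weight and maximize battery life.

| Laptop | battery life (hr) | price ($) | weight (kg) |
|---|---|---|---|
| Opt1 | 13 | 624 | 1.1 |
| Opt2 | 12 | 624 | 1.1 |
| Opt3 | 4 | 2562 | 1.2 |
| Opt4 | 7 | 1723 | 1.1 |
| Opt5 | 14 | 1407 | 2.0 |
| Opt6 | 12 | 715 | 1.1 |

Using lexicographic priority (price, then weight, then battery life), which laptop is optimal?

First minimize price: best is 624, kept {Opt1, Opt2}.
Then minimize weight: best is 1.1, kept {Opt1, Opt2}.
Then maximize battery life: best is 13, kept {Opt1}.

Opt1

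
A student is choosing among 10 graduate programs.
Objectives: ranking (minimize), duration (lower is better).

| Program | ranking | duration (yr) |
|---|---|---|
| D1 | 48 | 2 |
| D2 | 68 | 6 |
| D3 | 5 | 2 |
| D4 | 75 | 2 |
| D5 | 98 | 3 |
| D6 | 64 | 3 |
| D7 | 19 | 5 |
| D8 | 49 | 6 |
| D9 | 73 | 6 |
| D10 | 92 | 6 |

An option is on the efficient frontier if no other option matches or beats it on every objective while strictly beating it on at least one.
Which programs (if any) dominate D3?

none

D1: worse on ranking (48 vs 5).
D2: worse on ranking (68 vs 5).
D4: worse on ranking (75 vs 5).
D5: worse on ranking (98 vs 5).
D6: worse on ranking (64 vs 5).
D7: worse on ranking (19 vs 5).
D8: worse on ranking (49 vs 5).
D9: worse on ranking (73 vs 5).
D10: worse on ranking (92 vs 5).
No option dominates D3.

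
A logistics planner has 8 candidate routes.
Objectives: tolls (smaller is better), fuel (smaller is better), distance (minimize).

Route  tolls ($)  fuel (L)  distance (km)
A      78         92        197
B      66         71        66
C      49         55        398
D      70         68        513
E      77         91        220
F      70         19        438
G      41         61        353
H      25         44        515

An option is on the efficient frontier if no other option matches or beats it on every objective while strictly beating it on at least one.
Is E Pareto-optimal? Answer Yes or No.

B vs E: tolls 66≤77, fuel 71≤91, distance 66≤220 — B is at least as good on every objective and strictly better on at least one, so B dominates E.

No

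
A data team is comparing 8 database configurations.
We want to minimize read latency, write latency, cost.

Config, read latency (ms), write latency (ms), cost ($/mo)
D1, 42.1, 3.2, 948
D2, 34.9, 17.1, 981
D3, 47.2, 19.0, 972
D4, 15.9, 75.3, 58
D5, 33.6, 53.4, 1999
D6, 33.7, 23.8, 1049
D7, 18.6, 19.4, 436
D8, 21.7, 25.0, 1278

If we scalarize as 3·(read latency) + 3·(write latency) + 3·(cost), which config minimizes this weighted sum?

D4

D1: 3·42.1 + 3·3.2 + 3·948 = 2979.9
D2: 3·34.9 + 3·17.1 + 3·981 = 3099.0
D3: 3·47.2 + 3·19.0 + 3·972 = 3114.6
D4: 3·15.9 + 3·75.3 + 3·58 = 447.6
D5: 3·33.6 + 3·53.4 + 3·1999 = 6258.0
D6: 3·33.7 + 3·23.8 + 3·1049 = 3319.5
D7: 3·18.6 + 3·19.4 + 3·436 = 1422.0
D8: 3·21.7 + 3·25.0 + 3·1278 = 3974.1
Lowest: D4 at 447.6.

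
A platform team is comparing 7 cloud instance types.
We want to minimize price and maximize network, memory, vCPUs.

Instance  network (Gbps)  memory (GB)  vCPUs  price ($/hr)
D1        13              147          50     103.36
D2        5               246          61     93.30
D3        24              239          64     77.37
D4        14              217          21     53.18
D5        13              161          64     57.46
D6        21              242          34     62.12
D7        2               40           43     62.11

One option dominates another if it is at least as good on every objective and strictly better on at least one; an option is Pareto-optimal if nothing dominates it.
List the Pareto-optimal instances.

D2, D3, D4, D5, D6

D1: dominated by D3 (network 24≥13, memory 239≥147, vCPUs 64≥50, price 77.37≤103.36).
D2: not dominated (best memory).
D3: not dominated (best network).
D4: not dominated (best price).
D5: not dominated.
D6: not dominated.
D7: dominated by D5 (network 13≥2, memory 161≥40, vCPUs 64≥43, price 57.46≤62.11).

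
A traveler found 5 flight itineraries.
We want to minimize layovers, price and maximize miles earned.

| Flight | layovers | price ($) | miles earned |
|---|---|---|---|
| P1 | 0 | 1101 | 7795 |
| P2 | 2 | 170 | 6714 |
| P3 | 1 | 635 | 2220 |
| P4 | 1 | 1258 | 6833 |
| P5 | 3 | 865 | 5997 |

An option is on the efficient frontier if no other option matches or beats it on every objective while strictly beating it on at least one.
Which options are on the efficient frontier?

P1, P2, P3

P1: not dominated (best layovers).
P2: not dominated (best price).
P3: not dominated.
P4: dominated by P1 (layovers 0≤1, price 1101≤1258, miles earned 7795≥6833).
P5: dominated by P2 (layovers 2≤3, price 170≤865, miles earned 6714≥5997).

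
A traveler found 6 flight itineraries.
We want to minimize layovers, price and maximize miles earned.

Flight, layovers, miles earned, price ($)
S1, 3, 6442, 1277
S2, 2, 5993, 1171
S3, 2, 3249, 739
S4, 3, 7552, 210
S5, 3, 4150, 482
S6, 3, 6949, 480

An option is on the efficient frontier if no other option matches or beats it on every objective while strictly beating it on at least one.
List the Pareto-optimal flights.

S2, S3, S4

S1: dominated by S4 (layovers 3≤3, miles earned 7552≥6442, price 210≤1277).
S2: not dominated.
S3: not dominated.
S4: not dominated (best miles earned).
S5: dominated by S4 (layovers 3≤3, miles earned 7552≥4150, price 210≤482).
S6: dominated by S4 (layovers 3≤3, miles earned 7552≥6949, price 210≤480).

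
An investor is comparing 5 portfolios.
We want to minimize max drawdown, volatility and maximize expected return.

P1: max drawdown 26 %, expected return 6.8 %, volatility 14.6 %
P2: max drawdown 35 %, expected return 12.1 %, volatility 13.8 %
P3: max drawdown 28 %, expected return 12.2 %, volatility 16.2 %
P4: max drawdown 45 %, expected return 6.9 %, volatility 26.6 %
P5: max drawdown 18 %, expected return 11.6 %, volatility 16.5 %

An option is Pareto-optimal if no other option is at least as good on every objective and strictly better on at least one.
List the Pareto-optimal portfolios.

P1: not dominated.
P2: not dominated (best volatility).
P3: not dominated (best expected return).
P4: dominated by P2 (max drawdown 35≤45, expected return 12.1≥6.9, volatility 13.8≤26.6).
P5: not dominated (best max drawdown).

P1, P2, P3, P5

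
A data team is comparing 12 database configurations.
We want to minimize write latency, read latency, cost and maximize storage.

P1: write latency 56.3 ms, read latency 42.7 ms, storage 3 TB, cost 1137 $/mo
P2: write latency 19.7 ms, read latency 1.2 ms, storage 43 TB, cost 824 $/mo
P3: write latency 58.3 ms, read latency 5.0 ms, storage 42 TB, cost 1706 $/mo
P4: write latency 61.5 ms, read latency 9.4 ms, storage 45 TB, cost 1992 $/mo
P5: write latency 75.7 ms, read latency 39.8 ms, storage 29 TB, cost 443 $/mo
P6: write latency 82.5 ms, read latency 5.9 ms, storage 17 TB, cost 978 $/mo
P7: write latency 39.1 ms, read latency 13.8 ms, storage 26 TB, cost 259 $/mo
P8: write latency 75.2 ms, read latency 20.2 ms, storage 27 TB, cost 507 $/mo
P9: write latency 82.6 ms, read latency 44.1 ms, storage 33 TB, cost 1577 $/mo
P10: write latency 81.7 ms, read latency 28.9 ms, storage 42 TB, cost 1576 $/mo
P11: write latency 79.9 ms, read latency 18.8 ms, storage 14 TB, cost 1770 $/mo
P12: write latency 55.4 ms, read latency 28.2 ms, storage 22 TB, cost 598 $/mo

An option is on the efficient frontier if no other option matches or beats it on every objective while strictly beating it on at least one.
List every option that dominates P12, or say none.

P7

P7: write latency 39.1≤55.4, read latency 13.8≤28.2, storage 26≥22, cost 259≤598 — dominates P12.
Others (P1, P2, P3, P4, P5, P6, P8, P9, P10, P11) are each worse than P12 on at least one objective.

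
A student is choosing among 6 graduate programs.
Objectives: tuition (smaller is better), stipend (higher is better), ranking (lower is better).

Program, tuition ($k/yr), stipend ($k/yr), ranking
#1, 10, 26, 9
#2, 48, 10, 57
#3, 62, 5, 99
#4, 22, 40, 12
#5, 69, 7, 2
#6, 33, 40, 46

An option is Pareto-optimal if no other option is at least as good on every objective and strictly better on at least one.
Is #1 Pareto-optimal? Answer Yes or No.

#2: worse on tuition (48 vs 10).
#3: worse on tuition (62 vs 10).
#4: worse on tuition (22 vs 10).
#5: worse on tuition (69 vs 10).
#6: worse on tuition (33 vs 10).
No option is at least as good as #1 on every objective and strictly better on one.

Yes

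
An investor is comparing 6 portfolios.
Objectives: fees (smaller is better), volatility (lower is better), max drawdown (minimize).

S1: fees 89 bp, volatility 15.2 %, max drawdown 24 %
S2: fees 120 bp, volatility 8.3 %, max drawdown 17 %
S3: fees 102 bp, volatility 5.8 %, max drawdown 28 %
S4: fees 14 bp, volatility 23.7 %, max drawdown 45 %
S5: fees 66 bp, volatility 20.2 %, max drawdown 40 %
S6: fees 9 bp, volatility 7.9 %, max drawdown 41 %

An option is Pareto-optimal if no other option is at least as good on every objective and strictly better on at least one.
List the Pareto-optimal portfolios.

S1: not dominated.
S2: not dominated (best max drawdown).
S3: not dominated (best volatility).
S4: dominated by S6 (fees 9≤14, volatility 7.9≤23.7, max drawdown 41≤45).
S5: not dominated.
S6: not dominated (best fees).

S1, S2, S3, S5, S6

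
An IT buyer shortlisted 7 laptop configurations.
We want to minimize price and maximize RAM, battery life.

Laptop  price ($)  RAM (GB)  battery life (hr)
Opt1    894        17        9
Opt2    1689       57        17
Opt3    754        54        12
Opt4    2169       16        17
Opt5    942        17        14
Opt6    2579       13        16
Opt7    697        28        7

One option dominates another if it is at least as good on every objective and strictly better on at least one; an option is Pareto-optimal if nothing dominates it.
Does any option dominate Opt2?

Opt1: worse on RAM (17 vs 57).
Opt3: worse on RAM (54 vs 57).
Opt4: worse on price (2169 vs 1689).
Opt5: worse on RAM (17 vs 57).
Opt6: worse on price (2579 vs 1689).
Opt7: worse on RAM (28 vs 57).
No option is at least as good as Opt2 on every objective and strictly better on one.

No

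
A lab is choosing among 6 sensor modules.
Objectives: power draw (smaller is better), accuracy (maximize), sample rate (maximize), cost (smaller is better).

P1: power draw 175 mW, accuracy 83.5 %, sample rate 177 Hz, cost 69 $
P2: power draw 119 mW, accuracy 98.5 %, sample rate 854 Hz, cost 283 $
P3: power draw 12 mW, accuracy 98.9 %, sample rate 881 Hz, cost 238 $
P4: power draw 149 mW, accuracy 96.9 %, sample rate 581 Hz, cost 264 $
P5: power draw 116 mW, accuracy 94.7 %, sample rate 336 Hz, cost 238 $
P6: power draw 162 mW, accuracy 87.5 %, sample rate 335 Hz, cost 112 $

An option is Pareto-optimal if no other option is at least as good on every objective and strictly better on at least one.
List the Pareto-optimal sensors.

P1: not dominated (best cost).
P2: dominated by P3 (power draw 12≤119, accuracy 98.9≥98.5, sample rate 881≥854, cost 238≤283).
P3: not dominated (best power draw).
P4: dominated by P3 (power draw 12≤149, accuracy 98.9≥96.9, sample rate 881≥581, cost 238≤264).
P5: dominated by P3 (power draw 12≤116, accuracy 98.9≥94.7, sample rate 881≥336, cost 238≤238).
P6: not dominated.

P1, P3, P6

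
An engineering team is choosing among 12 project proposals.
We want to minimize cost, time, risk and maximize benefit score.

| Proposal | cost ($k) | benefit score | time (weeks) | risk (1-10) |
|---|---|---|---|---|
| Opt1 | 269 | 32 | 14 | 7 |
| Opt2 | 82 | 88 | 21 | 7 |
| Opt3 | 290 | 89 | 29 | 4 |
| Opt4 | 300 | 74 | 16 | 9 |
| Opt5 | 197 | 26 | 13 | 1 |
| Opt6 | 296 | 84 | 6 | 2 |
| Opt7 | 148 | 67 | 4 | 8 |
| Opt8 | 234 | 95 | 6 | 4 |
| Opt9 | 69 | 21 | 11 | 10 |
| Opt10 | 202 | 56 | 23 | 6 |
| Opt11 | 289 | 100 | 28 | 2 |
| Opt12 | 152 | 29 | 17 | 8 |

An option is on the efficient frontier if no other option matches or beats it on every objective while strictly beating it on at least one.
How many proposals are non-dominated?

Opt1: dominated by Opt8 (cost 234≤269, benefit score 95≥32, time 6≤14, risk 4≤7).
Opt2: not dominated.
Opt3: dominated by Opt8 (cost 234≤290, benefit score 95≥89, time 6≤29, risk 4≤4).
Opt4: dominated by Opt6 (cost 296≤300, benefit score 84≥74, time 6≤16, risk 2≤9).
Opt5: not dominated (best risk).
Opt6: not dominated.
Opt7: not dominated (best time).
Opt8: not dominated.
Opt9: not dominated (best cost).
Opt10: not dominated.
Opt11: not dominated (best benefit score).
Opt12: dominated by Opt7 (cost 148≤152, benefit score 67≥29, time 4≤17, risk 8≤8).
Pareto-optimal: Opt2, Opt5, Opt6, Opt7, Opt8, Opt9, Opt10, Opt11 → 8.

8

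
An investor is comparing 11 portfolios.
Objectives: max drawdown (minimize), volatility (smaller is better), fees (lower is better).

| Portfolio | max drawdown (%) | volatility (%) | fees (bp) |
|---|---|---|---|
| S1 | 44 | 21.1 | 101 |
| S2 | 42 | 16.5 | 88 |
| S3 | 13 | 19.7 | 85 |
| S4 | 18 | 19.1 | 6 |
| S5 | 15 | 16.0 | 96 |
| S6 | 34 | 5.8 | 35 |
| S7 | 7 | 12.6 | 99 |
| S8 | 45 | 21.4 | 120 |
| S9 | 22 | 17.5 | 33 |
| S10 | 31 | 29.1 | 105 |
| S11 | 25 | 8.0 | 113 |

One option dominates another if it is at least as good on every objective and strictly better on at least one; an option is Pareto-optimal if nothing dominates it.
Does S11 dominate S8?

S11 vs S8: max drawdown 25≤45, volatility 8.0≤21.4, fees 113≤120 — S11 is at least as good on every objective with at least one strict improvement.

Yes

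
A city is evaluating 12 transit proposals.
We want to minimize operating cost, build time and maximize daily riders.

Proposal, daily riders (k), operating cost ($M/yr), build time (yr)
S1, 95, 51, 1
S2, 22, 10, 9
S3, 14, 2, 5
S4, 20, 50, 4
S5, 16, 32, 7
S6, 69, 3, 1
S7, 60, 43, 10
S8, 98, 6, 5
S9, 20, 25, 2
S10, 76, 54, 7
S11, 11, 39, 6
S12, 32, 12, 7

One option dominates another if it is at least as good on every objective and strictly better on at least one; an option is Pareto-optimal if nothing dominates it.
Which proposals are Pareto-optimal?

S1: not dominated.
S2: dominated by S6 (daily riders 69≥22, operating cost 3≤10, build time 1≤9).
S3: not dominated (best operating cost).
S4: dominated by S6 (daily riders 69≥20, operating cost 3≤50, build time 1≤4).
S5: dominated by S6 (daily riders 69≥16, operating cost 3≤32, build time 1≤7).
S6: not dominated.
S7: dominated by S6 (daily riders 69≥60, operating cost 3≤43, build time 1≤10).
S8: not dominated (best daily riders).
S9: dominated by S6 (daily riders 69≥20, operating cost 3≤25, build time 1≤2).
S10: dominated by S1 (daily riders 95≥76, operating cost 51≤54, build time 1≤7).
S11: dominated by S3 (daily riders 14≥11, operating cost 2≤39, build time 5≤6).
S12: dominated by S6 (daily riders 69≥32, operating cost 3≤12, build time 1≤7).

S1, S3, S6, S8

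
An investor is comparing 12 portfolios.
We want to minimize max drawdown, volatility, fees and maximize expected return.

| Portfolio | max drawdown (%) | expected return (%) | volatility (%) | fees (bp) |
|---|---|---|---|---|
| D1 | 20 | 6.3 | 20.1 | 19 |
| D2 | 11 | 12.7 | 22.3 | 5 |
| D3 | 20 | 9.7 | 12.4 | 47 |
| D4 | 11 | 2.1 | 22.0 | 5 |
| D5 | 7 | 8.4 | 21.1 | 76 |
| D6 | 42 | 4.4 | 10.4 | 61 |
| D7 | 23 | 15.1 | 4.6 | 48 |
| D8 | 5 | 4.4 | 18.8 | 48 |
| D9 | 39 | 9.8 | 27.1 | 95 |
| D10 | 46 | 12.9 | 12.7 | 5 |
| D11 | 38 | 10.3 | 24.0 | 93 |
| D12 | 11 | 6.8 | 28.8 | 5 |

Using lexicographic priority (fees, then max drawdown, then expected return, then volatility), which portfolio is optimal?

D2

First minimize fees: best is 5, kept {D2, D4, D10, D12}.
Then minimize max drawdown: best is 11, kept {D2, D4, D12}.
Then maximize expected return: best is 12.7, kept {D2}.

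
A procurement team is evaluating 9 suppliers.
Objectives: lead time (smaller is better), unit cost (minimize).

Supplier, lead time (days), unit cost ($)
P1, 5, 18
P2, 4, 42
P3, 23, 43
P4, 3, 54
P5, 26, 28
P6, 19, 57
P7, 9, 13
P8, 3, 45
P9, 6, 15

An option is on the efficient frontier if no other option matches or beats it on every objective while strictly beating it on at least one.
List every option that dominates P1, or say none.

none

P2: worse on unit cost (42 vs 18).
P3: worse on lead time (23 vs 5).
P4: worse on unit cost (54 vs 18).
P5: worse on lead time (26 vs 5).
P6: worse on lead time (19 vs 5).
P7: worse on lead time (9 vs 5).
P8: worse on unit cost (45 vs 18).
P9: worse on lead time (6 vs 5).
No option dominates P1.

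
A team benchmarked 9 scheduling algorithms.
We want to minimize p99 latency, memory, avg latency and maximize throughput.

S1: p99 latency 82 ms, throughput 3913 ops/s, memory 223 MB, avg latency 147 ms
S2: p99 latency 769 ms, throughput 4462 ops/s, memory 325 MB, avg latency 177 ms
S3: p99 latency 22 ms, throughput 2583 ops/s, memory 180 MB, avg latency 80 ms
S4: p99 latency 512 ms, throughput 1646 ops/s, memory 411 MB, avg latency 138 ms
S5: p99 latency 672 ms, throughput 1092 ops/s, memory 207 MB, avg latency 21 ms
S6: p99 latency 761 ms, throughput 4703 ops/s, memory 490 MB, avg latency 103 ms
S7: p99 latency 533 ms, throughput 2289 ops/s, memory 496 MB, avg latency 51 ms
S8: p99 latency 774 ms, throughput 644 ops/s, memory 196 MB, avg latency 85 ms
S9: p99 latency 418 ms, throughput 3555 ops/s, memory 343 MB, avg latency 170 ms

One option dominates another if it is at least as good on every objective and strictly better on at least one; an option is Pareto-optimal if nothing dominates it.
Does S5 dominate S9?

No

S5 vs S9: S5 is worse on p99 latency (672 vs 418), so it does not dominate S9.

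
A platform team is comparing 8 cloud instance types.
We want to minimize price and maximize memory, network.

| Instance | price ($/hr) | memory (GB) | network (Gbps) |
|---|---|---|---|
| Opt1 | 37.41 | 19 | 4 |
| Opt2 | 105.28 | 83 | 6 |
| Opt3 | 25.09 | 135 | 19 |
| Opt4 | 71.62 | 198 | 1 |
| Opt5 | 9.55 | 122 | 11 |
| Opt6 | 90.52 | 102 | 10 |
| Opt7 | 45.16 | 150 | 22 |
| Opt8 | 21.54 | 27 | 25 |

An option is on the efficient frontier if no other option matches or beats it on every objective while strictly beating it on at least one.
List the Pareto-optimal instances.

Opt3, Opt4, Opt5, Opt7, Opt8

Opt1: dominated by Opt3 (price 25.09≤37.41, memory 135≥19, network 19≥4).
Opt2: dominated by Opt3 (price 25.09≤105.28, memory 135≥83, network 19≥6).
Opt3: not dominated.
Opt4: not dominated (best memory).
Opt5: not dominated (best price).
Opt6: dominated by Opt3 (price 25.09≤90.52, memory 135≥102, network 19≥10).
Opt7: not dominated.
Opt8: not dominated (best network).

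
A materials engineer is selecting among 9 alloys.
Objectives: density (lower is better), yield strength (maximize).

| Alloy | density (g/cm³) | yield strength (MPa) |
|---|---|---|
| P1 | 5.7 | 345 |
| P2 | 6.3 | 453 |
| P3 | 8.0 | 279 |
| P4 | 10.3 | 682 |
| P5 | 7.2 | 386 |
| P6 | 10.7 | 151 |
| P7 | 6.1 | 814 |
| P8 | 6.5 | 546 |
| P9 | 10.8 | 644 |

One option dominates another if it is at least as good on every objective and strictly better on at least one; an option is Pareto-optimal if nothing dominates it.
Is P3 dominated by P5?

Yes

P5 vs P3: density 7.2≤8.0, yield strength 386≥279 — P5 is at least as good on every objective with at least one strict improvement.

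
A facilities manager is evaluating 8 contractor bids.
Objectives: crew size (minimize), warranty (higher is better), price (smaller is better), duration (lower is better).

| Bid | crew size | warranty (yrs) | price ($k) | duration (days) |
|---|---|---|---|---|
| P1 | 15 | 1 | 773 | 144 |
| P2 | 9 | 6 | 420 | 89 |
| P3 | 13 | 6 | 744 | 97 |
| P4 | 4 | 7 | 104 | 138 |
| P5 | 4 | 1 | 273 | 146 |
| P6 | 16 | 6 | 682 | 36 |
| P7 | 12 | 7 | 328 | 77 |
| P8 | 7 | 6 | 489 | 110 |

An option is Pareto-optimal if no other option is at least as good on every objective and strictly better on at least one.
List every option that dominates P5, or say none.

P4

P4: crew size 4≤4, warranty 7≥1, price 104≤273, duration 138≤146 — dominates P5.
Others (P1, P2, P3, P6, P7, P8) are each worse than P5 on at least one objective.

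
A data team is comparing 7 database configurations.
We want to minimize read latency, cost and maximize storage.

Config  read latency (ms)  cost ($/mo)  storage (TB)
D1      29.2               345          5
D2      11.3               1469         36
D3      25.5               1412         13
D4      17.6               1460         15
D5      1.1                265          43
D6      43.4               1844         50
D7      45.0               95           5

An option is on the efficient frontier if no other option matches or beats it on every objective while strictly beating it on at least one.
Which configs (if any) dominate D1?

D5

D5: read latency 1.1≤29.2, cost 265≤345, storage 43≥5 — dominates D1.
Others (D2, D3, D4, D6, D7) are each worse than D1 on at least one objective.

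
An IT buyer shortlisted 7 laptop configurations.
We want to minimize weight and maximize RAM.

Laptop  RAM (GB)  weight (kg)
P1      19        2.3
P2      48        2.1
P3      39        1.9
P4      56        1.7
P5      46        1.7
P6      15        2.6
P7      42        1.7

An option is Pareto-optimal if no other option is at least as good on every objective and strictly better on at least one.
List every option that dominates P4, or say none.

P1: worse on RAM (19 vs 56).
P2: worse on RAM (48 vs 56).
P3: worse on RAM (39 vs 56).
P5: worse on RAM (46 vs 56).
P6: worse on RAM (15 vs 56).
P7: worse on RAM (42 vs 56).
No option dominates P4.

none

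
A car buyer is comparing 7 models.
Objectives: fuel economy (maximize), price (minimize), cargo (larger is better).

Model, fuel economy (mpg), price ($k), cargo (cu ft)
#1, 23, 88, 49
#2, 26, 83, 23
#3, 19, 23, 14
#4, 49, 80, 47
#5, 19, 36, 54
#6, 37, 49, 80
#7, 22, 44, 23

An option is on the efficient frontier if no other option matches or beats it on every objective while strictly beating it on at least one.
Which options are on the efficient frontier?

#3, #4, #5, #6, #7

#1: dominated by #6 (fuel economy 37≥23, price 49≤88, cargo 80≥49).
#2: dominated by #4 (fuel economy 49≥26, price 80≤83, cargo 47≥23).
#3: not dominated (best price).
#4: not dominated (best fuel economy).
#5: not dominated.
#6: not dominated (best cargo).
#7: not dominated.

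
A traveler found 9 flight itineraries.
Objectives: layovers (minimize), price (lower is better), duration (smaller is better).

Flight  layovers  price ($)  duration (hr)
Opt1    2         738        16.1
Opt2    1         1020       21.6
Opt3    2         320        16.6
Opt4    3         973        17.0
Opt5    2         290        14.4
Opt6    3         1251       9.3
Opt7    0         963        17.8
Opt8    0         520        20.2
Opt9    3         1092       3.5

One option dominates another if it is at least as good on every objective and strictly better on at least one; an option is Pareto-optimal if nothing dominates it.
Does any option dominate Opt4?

Opt1 vs Opt4: layovers 2≤3, price 738≤973, duration 16.1≤17.0 — Opt1 is at least as good on every objective and strictly better on at least one, so Opt1 dominates Opt4.

Yes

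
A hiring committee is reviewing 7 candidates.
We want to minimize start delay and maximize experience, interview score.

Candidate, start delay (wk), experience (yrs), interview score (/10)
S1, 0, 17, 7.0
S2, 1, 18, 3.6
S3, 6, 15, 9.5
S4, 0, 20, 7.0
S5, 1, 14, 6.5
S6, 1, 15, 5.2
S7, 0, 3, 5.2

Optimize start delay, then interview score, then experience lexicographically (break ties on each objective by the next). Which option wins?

First minimize start delay: best is 0, kept {S1, S4, S7}.
Then maximize interview score: best is 7.0, kept {S1, S4}.
Then maximize experience: best is 20, kept {S4}.

S4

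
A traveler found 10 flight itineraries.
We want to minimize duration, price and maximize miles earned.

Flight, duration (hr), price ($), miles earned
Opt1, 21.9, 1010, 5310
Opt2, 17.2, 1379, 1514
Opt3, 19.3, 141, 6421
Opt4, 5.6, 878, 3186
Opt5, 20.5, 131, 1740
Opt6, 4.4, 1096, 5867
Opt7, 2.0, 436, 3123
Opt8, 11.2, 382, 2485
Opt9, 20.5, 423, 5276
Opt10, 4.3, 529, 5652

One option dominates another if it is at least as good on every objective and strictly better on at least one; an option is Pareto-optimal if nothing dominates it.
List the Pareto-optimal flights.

Opt1: dominated by Opt3 (duration 19.3≤21.9, price 141≤1010, miles earned 6421≥5310).
Opt2: dominated by Opt4 (duration 5.6≤17.2, price 878≤1379, miles earned 3186≥1514).
Opt3: not dominated (best miles earned).
Opt4: dominated by Opt10 (duration 4.3≤5.6, price 529≤878, miles earned 5652≥3186).
Opt5: not dominated (best price).
Opt6: not dominated.
Opt7: not dominated (best duration).
Opt8: not dominated.
Opt9: dominated by Opt3 (duration 19.3≤20.5, price 141≤423, miles earned 6421≥5276).
Opt10: not dominated.

Opt3, Opt5, Opt6, Opt7, Opt8, Opt10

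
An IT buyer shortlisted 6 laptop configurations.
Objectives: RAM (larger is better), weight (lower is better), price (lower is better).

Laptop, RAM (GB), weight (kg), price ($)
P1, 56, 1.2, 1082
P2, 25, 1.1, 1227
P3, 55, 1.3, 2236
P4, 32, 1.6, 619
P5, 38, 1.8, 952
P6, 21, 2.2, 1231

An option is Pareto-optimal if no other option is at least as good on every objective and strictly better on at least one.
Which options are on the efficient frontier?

P1: not dominated (best RAM).
P2: not dominated (best weight).
P3: dominated by P1 (RAM 56≥55, weight 1.2≤1.3, price 1082≤2236).
P4: not dominated (best price).
P5: not dominated.
P6: dominated by P1 (RAM 56≥21, weight 1.2≤2.2, price 1082≤1231).

P1, P2, P4, P5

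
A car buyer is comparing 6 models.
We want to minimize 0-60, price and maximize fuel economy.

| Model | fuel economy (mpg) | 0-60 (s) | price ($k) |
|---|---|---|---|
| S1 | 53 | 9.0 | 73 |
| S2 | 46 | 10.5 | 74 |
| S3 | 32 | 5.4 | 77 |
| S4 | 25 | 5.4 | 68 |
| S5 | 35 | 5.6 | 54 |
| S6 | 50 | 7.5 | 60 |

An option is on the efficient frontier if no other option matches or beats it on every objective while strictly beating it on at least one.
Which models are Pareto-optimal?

S1: not dominated (best fuel economy).
S2: dominated by S1 (fuel economy 53≥46, 0-60 9.0≤10.5, price 73≤74).
S3: not dominated.
S4: not dominated.
S5: not dominated (best price).
S6: not dominated.

S1, S3, S4, S5, S6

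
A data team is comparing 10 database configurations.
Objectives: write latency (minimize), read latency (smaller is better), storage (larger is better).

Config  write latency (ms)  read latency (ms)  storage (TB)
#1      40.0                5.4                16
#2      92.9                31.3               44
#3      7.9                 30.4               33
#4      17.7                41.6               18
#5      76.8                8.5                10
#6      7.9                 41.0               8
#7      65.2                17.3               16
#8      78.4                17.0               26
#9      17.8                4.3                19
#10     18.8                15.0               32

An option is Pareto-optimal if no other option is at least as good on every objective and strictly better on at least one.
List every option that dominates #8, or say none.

#10

#10: write latency 18.8≤78.4, read latency 15.0≤17.0, storage 32≥26 — dominates #8.
Others (#1, #2, #3, #4, #5, #6, #7, #9) are each worse than #8 on at least one objective.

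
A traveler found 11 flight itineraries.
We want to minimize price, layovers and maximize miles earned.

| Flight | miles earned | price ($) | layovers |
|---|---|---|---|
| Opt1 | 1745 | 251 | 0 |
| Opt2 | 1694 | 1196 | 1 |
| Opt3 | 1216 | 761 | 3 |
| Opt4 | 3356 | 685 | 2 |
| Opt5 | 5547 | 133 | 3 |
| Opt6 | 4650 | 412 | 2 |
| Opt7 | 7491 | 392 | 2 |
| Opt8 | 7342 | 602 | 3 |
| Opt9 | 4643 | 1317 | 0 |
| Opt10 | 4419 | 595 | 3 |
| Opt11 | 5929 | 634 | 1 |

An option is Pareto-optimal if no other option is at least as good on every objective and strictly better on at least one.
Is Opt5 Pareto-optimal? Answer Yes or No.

Opt1: worse on miles earned (1745 vs 5547).
Opt2: worse on miles earned (1694 vs 5547).
Opt3: worse on miles earned (1216 vs 5547).
Opt4: worse on miles earned (3356 vs 5547).
Opt6: worse on miles earned (4650 vs 5547).
Opt7: worse on price (392 vs 133).
Opt8: worse on price (602 vs 133).
Opt9: worse on miles earned (4643 vs 5547).
Opt10: worse on miles earned (4419 vs 5547).
Opt11: worse on price (634 vs 133).
No option is at least as good as Opt5 on every objective and strictly better on one.

Yes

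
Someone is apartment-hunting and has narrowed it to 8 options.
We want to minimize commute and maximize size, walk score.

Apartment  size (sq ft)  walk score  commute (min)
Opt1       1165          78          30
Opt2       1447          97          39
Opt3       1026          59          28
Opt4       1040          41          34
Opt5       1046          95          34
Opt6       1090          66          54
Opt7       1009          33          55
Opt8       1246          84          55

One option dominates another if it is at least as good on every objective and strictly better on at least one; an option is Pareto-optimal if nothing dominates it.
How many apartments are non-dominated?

4

Opt1: not dominated.
Opt2: not dominated (best size).
Opt3: not dominated (best commute).
Opt4: dominated by Opt1 (size 1165≥1040, walk score 78≥41, commute 30≤34).
Opt5: not dominated.
Opt6: dominated by Opt1 (size 1165≥1090, walk score 78≥66, commute 30≤54).
Opt7: dominated by Opt1 (size 1165≥1009, walk score 78≥33, commute 30≤55).
Opt8: dominated by Opt2 (size 1447≥1246, walk score 97≥84, commute 39≤55).
Pareto-optimal: Opt1, Opt2, Opt3, Opt5 → 4.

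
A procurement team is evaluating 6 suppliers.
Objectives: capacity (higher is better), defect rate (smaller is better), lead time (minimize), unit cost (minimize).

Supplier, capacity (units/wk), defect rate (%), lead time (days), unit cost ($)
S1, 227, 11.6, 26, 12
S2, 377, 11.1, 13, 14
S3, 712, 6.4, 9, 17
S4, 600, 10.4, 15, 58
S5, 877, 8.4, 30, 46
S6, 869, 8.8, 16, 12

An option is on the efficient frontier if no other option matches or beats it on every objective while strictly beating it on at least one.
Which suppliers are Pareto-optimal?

S1: dominated by S6 (capacity 869≥227, defect rate 8.8≤11.6, lead time 16≤26, unit cost 12≤12).
S2: not dominated.
S3: not dominated (best defect rate).
S4: dominated by S3 (capacity 712≥600, defect rate 6.4≤10.4, lead time 9≤15, unit cost 17≤58).
S5: not dominated (best capacity).
S6: not dominated.

S2, S3, S5, S6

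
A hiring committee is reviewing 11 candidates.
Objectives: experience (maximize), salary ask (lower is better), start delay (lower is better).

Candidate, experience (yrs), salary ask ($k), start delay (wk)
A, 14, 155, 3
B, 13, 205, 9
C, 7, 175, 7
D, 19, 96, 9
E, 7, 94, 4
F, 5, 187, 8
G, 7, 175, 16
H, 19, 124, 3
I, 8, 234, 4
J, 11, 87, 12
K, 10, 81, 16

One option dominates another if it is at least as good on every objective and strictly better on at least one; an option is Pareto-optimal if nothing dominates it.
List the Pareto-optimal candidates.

D, E, H, J, K

A: dominated by H (experience 19≥14, salary ask 124≤155, start delay 3≤3).
B: dominated by A (experience 14≥13, salary ask 155≤205, start delay 3≤9).
C: dominated by A (experience 14≥7, salary ask 155≤175, start delay 3≤7).
D: not dominated.
E: not dominated.
F: dominated by A (experience 14≥5, salary ask 155≤187, start delay 3≤8).
G: dominated by A (experience 14≥7, salary ask 155≤175, start delay 3≤16).
H: not dominated.
I: dominated by A (experience 14≥8, salary ask 155≤234, start delay 3≤4).
J: not dominated.
K: not dominated (best salary ask).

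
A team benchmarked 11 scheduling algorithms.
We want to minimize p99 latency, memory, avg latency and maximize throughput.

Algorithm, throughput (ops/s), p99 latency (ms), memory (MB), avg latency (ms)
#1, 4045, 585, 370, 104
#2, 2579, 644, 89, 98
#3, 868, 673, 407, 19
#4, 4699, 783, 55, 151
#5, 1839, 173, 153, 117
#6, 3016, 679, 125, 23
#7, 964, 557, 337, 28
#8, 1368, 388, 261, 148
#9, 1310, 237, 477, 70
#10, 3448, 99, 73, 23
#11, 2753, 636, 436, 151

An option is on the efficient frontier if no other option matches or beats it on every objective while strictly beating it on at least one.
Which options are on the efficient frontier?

#1, #3, #4, #10

#1: not dominated.
#2: dominated by #10 (throughput 3448≥2579, p99 latency 99≤644, memory 73≤89, avg latency 23≤98).
#3: not dominated (best avg latency).
#4: not dominated (best throughput).
#5: dominated by #10 (throughput 3448≥1839, p99 latency 99≤173, memory 73≤153, avg latency 23≤117).
#6: dominated by #10 (throughput 3448≥3016, p99 latency 99≤679, memory 73≤125, avg latency 23≤23).
#7: dominated by #10 (throughput 3448≥964, p99 latency 99≤557, memory 73≤337, avg latency 23≤28).
#8: dominated by #5 (throughput 1839≥1368, p99 latency 173≤388, memory 153≤261, avg latency 117≤148).
#9: dominated by #10 (throughput 3448≥1310, p99 latency 99≤237, memory 73≤477, avg latency 23≤70).
#10: not dominated (best p99 latency).
#11: dominated by #1 (throughput 4045≥2753, p99 latency 585≤636, memory 370≤436, avg latency 104≤151).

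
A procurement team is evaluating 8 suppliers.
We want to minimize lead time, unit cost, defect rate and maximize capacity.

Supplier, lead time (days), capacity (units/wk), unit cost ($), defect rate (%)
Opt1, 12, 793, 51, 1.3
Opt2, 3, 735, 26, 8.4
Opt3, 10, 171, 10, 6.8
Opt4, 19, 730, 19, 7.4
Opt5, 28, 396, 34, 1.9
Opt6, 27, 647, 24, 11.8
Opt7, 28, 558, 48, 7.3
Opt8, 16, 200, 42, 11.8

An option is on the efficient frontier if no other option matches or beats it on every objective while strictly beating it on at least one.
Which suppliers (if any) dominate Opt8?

Opt2

Opt2: lead time 3≤16, capacity 735≥200, unit cost 26≤42, defect rate 8.4≤11.8 — dominates Opt8.
Others (Opt1, Opt3, Opt4, Opt5, Opt6, Opt7) are each worse than Opt8 on at least one objective.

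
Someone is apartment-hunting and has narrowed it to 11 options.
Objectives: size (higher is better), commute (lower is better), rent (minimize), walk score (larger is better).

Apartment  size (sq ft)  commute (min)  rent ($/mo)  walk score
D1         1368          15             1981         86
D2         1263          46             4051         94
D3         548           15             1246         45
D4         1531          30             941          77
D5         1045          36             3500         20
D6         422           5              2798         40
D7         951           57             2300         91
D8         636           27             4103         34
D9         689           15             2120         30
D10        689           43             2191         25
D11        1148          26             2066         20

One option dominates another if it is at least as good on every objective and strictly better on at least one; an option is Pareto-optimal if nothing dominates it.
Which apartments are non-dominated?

D1: not dominated.
D2: not dominated (best walk score).
D3: not dominated.
D4: not dominated (best size).
D5: dominated by D1 (size 1368≥1045, commute 15≤36, rent 1981≤3500, walk score 86≥20).
D6: not dominated (best commute).
D7: not dominated.
D8: dominated by D1 (size 1368≥636, commute 15≤27, rent 1981≤4103, walk score 86≥34).
D9: dominated by D1 (size 1368≥689, commute 15≤15, rent 1981≤2120, walk score 86≥30).
D10: dominated by D1 (size 1368≥689, commute 15≤43, rent 1981≤2191, walk score 86≥25).
D11: dominated by D1 (size 1368≥1148, commute 15≤26, rent 1981≤2066, walk score 86≥20).

D1, D2, D3, D4, D6, D7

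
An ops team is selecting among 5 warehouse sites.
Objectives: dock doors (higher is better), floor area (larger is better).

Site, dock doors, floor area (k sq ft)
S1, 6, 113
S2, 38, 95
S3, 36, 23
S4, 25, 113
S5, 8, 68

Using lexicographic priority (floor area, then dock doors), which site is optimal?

First maximize floor area: best is 113, kept {S1, S4}.
Then maximize dock doors: best is 25, kept {S4}.

S4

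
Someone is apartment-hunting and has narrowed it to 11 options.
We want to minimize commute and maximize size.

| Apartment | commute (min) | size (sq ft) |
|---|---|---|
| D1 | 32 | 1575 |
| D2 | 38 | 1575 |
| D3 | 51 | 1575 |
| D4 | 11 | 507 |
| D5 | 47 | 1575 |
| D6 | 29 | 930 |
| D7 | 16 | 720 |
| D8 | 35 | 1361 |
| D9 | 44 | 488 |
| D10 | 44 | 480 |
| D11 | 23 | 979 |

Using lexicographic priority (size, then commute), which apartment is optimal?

D1

First maximize size: best is 1575, kept {D1, D2, D3, D5}.
Then minimize commute: best is 32, kept {D1}.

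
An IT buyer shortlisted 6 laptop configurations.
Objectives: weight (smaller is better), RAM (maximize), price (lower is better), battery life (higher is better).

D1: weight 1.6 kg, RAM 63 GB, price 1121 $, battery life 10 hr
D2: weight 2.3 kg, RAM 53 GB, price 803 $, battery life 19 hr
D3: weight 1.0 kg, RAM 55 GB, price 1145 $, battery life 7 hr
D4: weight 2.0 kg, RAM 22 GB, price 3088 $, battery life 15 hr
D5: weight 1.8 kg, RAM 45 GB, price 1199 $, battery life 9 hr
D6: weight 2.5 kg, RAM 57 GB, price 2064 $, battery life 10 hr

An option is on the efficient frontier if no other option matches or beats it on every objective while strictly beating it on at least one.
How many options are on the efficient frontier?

4

D1: not dominated (best RAM).
D2: not dominated (best price).
D3: not dominated (best weight).
D4: not dominated.
D5: dominated by D1 (weight 1.6≤1.8, RAM 63≥45, price 1121≤1199, battery life 10≥9).
D6: dominated by D1 (weight 1.6≤2.5, RAM 63≥57, price 1121≤2064, battery life 10≥10).
Pareto-optimal: D1, D2, D3, D4 → 4.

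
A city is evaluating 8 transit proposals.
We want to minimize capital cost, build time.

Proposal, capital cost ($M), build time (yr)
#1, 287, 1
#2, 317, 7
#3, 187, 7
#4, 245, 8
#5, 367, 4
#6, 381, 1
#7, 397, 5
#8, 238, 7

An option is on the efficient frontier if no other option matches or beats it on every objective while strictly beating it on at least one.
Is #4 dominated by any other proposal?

Yes

#3 vs #4: capital cost 187≤245, build time 7≤8 — #3 is at least as good on every objective and strictly better on at least one, so #3 dominates #4.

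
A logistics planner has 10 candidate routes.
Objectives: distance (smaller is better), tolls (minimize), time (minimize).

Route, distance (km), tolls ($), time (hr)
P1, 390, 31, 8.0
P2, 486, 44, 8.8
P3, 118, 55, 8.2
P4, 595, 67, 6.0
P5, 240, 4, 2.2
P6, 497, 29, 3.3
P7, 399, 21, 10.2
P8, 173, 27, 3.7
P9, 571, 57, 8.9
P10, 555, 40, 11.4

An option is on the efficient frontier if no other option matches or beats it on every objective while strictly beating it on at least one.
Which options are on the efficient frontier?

P3, P5, P8

P1: dominated by P5 (distance 240≤390, tolls 4≤31, time 2.2≤8.0).
P2: dominated by P1 (distance 390≤486, tolls 31≤44, time 8.0≤8.8).
P3: not dominated (best distance).
P4: dominated by P5 (distance 240≤595, tolls 4≤67, time 2.2≤6.0).
P5: not dominated (best tolls).
P6: dominated by P5 (distance 240≤497, tolls 4≤29, time 2.2≤3.3).
P7: dominated by P5 (distance 240≤399, tolls 4≤21, time 2.2≤10.2).
P8: not dominated.
P9: dominated by P1 (distance 390≤571, tolls 31≤57, time 8.0≤8.9).
P10: dominated by P1 (distance 390≤555, tolls 31≤40, time 8.0≤11.4).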